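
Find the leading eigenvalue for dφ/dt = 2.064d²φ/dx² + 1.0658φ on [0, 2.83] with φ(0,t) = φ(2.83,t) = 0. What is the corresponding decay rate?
Eigenvalues: λₙ = 2.064n²π²/2.83² - 1.0658.
First three modes:
  n=1: λ₁ = 2.064π²/2.83² - 1.0658 ≈ 1.478
  n=2: λ₂ = 8.256π²/2.83² - 1.0658 ≈ 9.108
  n=3: λ₃ = 18.576π²/2.83² - 1.0658 ≈ 21.826
Since 2.064π²/2.83² ≈ 2.544 > 1.0658, all λₙ > 0.
The n=1 mode decays slowest → dominates as t → ∞.
Asymptotic: φ ~ c₁ sin(πx/2.83) e^{-λ₁t} with decay rate λ₁ ≈ 1.478.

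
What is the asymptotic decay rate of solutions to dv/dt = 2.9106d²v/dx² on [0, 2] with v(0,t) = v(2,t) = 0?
Eigenvalues: λₙ = 2.9106n²π²/2².
First three modes:
  n=1: λ₁ = 2.9106π²/2² ≈ 7.182
  n=2: λ₂ = 11.6424π²/2² ≈ 28.726 (4× faster decay)
  n=3: λ₃ = 26.1954π²/2² ≈ 64.635 (9× faster decay)
As t → ∞, higher modes decay exponentially faster. The n=1 mode dominates: v ~ c₁ sin(πx/2) e^{-λ₁t}.
Decay rate: λ₁ = 2.9106π²/2² ≈ 7.182.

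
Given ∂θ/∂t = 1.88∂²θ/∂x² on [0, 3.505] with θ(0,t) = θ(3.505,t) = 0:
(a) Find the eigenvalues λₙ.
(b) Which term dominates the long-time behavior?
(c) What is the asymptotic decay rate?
Eigenvalues: λₙ = 1.88n²π²/3.505².
First three modes:
  n=1: λ₁ = 1.88π²/3.505² ≈ 1.51
  n=2: λ₂ = 7.52π²/3.505² ≈ 6.041 (4× faster decay)
  n=3: λ₃ = 16.92π²/3.505² ≈ 13.593 (9× faster decay)
As t → ∞, higher modes decay exponentially faster. The n=1 mode dominates: θ ~ c₁ sin(πx/3.505) e^{-λ₁t}.
Decay rate: λ₁ = 1.88π²/3.505² ≈ 1.51.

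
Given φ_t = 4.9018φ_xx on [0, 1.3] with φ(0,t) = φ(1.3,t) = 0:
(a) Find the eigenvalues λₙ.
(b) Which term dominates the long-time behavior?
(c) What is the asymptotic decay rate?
Eigenvalues: λₙ = 4.9018n²π²/1.3².
First three modes:
  n=1: λ₁ = 4.9018π²/1.3² ≈ 28.627
  n=2: λ₂ = 19.6072π²/1.3² ≈ 114.506 (4× faster decay)
  n=3: λ₃ = 44.1162π²/1.3² ≈ 257.639 (9× faster decay)
As t → ∞, higher modes decay exponentially faster. The n=1 mode dominates: φ ~ c₁ sin(πx/1.3) e^{-λ₁t}.
Decay rate: λ₁ = 4.9018π²/1.3² ≈ 28.627.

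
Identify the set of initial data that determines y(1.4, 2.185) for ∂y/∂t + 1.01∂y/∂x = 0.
A single point: x = -0.80685. The characteristic through (1.4, 2.185) is x - 1.01t = const, so x = 1.4 - 1.01·2.185 = -0.80685.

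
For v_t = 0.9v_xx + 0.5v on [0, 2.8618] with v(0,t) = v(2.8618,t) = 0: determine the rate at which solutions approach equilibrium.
Eigenvalues: λₙ = 0.9n²π²/2.8618² - 0.5.
First three modes:
  n=1: λ₁ = 0.9π²/2.8618² - 0.5 ≈ 0.585
  n=2: λ₂ = 3.6π²/2.8618² - 0.5 ≈ 3.838
  n=3: λ₃ = 8.1π²/2.8618² - 0.5 ≈ 9.261
Since 0.9π²/2.8618² ≈ 1.085 > 0.5, all λₙ > 0.
The n=1 mode decays slowest → dominates as t → ∞.
Asymptotic: v ~ c₁ sin(πx/2.8618) e^{-λ₁t} with decay rate λ₁ ≈ 0.585.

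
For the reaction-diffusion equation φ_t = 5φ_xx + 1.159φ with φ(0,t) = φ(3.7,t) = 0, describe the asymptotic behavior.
φ → 0. Diffusion dominates reaction (r=1.159 < κπ²/L²≈3.6); solution decays.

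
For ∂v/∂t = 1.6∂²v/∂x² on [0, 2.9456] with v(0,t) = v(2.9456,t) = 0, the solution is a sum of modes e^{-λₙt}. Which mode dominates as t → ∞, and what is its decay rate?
Eigenvalues: λₙ = 1.6n²π²/2.9456².
First three modes:
  n=1: λ₁ = 1.6π²/2.9456² ≈ 1.82
  n=2: λ₂ = 6.4π²/2.9456² ≈ 7.28 (4× faster decay)
  n=3: λ₃ = 14.4π²/2.9456² ≈ 16.38 (9× faster decay)
As t → ∞, higher modes decay exponentially faster. The n=1 mode dominates: v ~ c₁ sin(πx/2.9456) e^{-λ₁t}.
Decay rate: λ₁ = 1.6π²/2.9456² ≈ 1.82.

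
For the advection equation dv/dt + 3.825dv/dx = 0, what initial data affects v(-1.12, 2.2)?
A single point: x = -9.535. The characteristic through (-1.12, 2.2) is x - 3.825t = const, so x = -1.12 - 3.825·2.2 = -9.535.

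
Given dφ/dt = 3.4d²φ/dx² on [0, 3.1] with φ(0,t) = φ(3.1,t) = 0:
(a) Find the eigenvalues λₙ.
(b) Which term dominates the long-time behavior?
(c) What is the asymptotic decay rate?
Eigenvalues: λₙ = 3.4n²π²/3.1².
First three modes:
  n=1: λ₁ = 3.4π²/3.1² ≈ 3.492
  n=2: λ₂ = 13.6π²/3.1² ≈ 13.967 (4× faster decay)
  n=3: λ₃ = 30.6π²/3.1² ≈ 31.427 (9× faster decay)
As t → ∞, higher modes decay exponentially faster. The n=1 mode dominates: φ ~ c₁ sin(πx/3.1) e^{-λ₁t}.
Decay rate: λ₁ = 3.4π²/3.1² ≈ 3.492.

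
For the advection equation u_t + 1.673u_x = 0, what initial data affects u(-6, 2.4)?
A single point: x = -10.0152. The characteristic through (-6, 2.4) is x - 1.673t = const, so x = -6 - 1.673·2.4 = -10.0152.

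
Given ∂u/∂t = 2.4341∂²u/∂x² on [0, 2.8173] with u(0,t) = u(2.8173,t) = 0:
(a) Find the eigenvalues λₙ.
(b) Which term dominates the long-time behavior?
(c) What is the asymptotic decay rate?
Eigenvalues: λₙ = 2.4341n²π²/2.8173².
First three modes:
  n=1: λ₁ = 2.4341π²/2.8173² ≈ 3.027
  n=2: λ₂ = 9.7364π²/2.8173² ≈ 12.107 (4× faster decay)
  n=3: λ₃ = 21.9069π²/2.8173² ≈ 27.24 (9× faster decay)
As t → ∞, higher modes decay exponentially faster. The n=1 mode dominates: u ~ c₁ sin(πx/2.8173) e^{-λ₁t}.
Decay rate: λ₁ = 2.4341π²/2.8173² ≈ 3.027.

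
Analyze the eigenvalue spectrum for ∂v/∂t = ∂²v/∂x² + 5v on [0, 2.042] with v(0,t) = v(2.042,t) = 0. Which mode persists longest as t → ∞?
Eigenvalues: λₙ = n²π²/2.042² - 5.
First three modes:
  n=1: λ₁ = π²/2.042² - 5 ≈ -2.633
  n=2: λ₂ = 4π²/2.042² - 5 ≈ 4.468
  n=3: λ₃ = 9π²/2.042² - 5 ≈ 16.303
Since π²/2.042² ≈ 2.367 < 5, λ₁ < 0.
The n=1 mode grows fastest (−λₙ is largest for n=1) → dominates.
Asymptotic: v ~ c₁ sin(πx/2.042) e^{2.633t} (exponential growth at rate −λ₁ ≈ 2.633).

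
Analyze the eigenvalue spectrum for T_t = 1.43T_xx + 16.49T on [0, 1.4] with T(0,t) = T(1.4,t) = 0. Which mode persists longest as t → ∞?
Eigenvalues: λₙ = 1.43n²π²/1.4² - 16.49.
First three modes:
  n=1: λ₁ = 1.43π²/1.4² - 16.49 ≈ -9.289
  n=2: λ₂ = 5.72π²/1.4² - 16.49 ≈ 12.313
  n=3: λ₃ = 12.87π²/1.4² - 16.49 ≈ 48.317
Since 1.43π²/1.4² ≈ 7.201 < 16.49, λ₁ < 0.
The n=1 mode grows fastest (−λₙ is largest for n=1) → dominates.
Asymptotic: T ~ c₁ sin(πx/1.4) e^{9.289t} (exponential growth at rate −λ₁ ≈ 9.289).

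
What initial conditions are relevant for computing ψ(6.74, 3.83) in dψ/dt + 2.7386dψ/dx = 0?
A single point: x = -3.748838. The characteristic through (6.74, 3.83) is x - 2.7386t = const, so x = 6.74 - 2.7386·3.83 = -3.748838.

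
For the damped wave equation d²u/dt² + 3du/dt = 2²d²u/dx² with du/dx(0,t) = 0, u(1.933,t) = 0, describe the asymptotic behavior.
u → 0. Damping (γ=3) dissipates energy; oscillations decay exponentially.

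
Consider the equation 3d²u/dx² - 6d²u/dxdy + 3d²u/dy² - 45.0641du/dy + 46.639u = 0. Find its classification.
Parabolic. (A = 3, B = -6, C = 3 gives B² - 4AC = 0.)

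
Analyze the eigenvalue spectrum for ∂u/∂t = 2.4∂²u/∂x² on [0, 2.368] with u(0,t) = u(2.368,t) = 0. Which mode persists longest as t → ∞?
Eigenvalues: λₙ = 2.4n²π²/2.368².
First three modes:
  n=1: λ₁ = 2.4π²/2.368² ≈ 4.224
  n=2: λ₂ = 9.6π²/2.368² ≈ 16.897 (4× faster decay)
  n=3: λ₃ = 21.6π²/2.368² ≈ 38.018 (9× faster decay)
As t → ∞, higher modes decay exponentially faster. The n=1 mode dominates: u ~ c₁ sin(πx/2.368) e^{-λ₁t}.
Decay rate: λ₁ = 2.4π²/2.368² ≈ 4.224.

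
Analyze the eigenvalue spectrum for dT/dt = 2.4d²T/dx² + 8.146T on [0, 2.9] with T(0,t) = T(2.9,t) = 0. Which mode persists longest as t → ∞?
Eigenvalues: λₙ = 2.4n²π²/2.9² - 8.146.
First three modes:
  n=1: λ₁ = 2.4π²/2.9² - 8.146 ≈ -5.329
  n=2: λ₂ = 9.6π²/2.9² - 8.146 ≈ 3.12
  n=3: λ₃ = 21.6π²/2.9² - 8.146 ≈ 17.203
Since 2.4π²/2.9² ≈ 2.817 < 8.146, λ₁ < 0.
The n=1 mode grows fastest (−λₙ is largest for n=1) → dominates.
Asymptotic: T ~ c₁ sin(πx/2.9) e^{5.329t} (exponential growth at rate −λ₁ ≈ 5.329).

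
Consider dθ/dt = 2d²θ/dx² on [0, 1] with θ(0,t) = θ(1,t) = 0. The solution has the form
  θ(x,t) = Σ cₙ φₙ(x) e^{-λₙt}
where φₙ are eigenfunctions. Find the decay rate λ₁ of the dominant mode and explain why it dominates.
Eigenvalues: λₙ = 2n²π².
First three modes:
  n=1: λ₁ = 2π² ≈ 19.739
  n=2: λ₂ = 8π² ≈ 78.957 (4× faster decay)
  n=3: λ₃ = 18π² ≈ 177.653 (9× faster decay)
As t → ∞, higher modes decay exponentially faster. The n=1 mode dominates: θ ~ c₁ sin(πx) e^{-λ₁t}.
Decay rate: λ₁ = 2π² ≈ 19.739.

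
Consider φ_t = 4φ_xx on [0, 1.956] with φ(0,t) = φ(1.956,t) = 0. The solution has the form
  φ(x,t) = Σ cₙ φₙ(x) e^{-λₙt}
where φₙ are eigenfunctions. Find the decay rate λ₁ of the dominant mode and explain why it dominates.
Eigenvalues: λₙ = 4n²π²/1.956².
First three modes:
  n=1: λ₁ = 4π²/1.956² ≈ 10.319
  n=2: λ₂ = 16π²/1.956² ≈ 41.275 (4× faster decay)
  n=3: λ₃ = 36π²/1.956² ≈ 92.868 (9× faster decay)
As t → ∞, higher modes decay exponentially faster. The n=1 mode dominates: φ ~ c₁ sin(πx/1.956) e^{-λ₁t}.
Decay rate: λ₁ = 4π²/1.956² ≈ 10.319.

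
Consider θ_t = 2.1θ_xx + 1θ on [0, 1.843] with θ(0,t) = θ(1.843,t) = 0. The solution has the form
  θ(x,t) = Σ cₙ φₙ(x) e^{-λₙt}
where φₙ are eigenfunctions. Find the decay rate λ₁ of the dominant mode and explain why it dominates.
Eigenvalues: λₙ = 2.1n²π²/1.843² - 1.
First three modes:
  n=1: λ₁ = 2.1π²/1.843² - 1 ≈ 5.102
  n=2: λ₂ = 8.4π²/1.843² - 1 ≈ 23.408
  n=3: λ₃ = 18.9π²/1.843² - 1 ≈ 53.918
Since 2.1π²/1.843² ≈ 6.102 > 1, all λₙ > 0.
The n=1 mode decays slowest → dominates as t → ∞.
Asymptotic: θ ~ c₁ sin(πx/1.843) e^{-λ₁t} with decay rate λ₁ ≈ 5.102.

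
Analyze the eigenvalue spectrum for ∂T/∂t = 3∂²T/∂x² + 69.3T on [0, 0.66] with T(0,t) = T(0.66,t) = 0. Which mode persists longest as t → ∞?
Eigenvalues: λₙ = 3n²π²/0.66² - 69.3.
First three modes:
  n=1: λ₁ = 3π²/0.66² - 69.3 ≈ -1.328
  n=2: λ₂ = 12π²/0.66² - 69.3 ≈ 202.59
  n=3: λ₃ = 27π²/0.66² - 69.3 ≈ 542.452
Since 3π²/0.66² ≈ 67.972 < 69.3, λ₁ < 0.
The n=1 mode grows fastest (−λₙ is largest for n=1) → dominates.
Asymptotic: T ~ c₁ sin(πx/0.66) e^{1.328t} (exponential growth at rate −λ₁ ≈ 1.328).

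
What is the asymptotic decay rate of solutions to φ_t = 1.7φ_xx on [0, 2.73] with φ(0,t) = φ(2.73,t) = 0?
Eigenvalues: λₙ = 1.7n²π²/2.73².
First three modes:
  n=1: λ₁ = 1.7π²/2.73² ≈ 2.251
  n=2: λ₂ = 6.8π²/2.73² ≈ 9.005 (4× faster decay)
  n=3: λ₃ = 15.3π²/2.73² ≈ 20.261 (9× faster decay)
As t → ∞, higher modes decay exponentially faster. The n=1 mode dominates: φ ~ c₁ sin(πx/2.73) e^{-λ₁t}.
Decay rate: λ₁ = 1.7π²/2.73² ≈ 2.251.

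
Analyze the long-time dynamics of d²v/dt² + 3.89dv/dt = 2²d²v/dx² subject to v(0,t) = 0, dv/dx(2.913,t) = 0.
Long-time behavior: v → 0. Damping (γ=3.89) dissipates energy; oscillations decay exponentially.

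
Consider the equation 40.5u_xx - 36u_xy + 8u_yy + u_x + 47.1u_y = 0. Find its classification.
Parabolic. (A = 40.5, B = -36, C = 8 gives B² - 4AC = 0.)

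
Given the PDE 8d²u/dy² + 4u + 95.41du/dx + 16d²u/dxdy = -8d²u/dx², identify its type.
Rewriting in standard form: 8d²u/dx² + 16d²u/dxdy + 8d²u/dy² + 95.41du/dx + 4u = 0. The second-order coefficients are A = 8, B = 16, C = 8. Since B² - 4AC = 0 = 0, this is a parabolic PDE.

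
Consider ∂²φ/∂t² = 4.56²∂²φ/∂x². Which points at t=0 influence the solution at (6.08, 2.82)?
Domain of dependence: [-6.7792, 18.9392]. Signals travel at speed 4.56, so data within |x - 6.08| ≤ 4.56·2.82 = 12.8592 can reach the point.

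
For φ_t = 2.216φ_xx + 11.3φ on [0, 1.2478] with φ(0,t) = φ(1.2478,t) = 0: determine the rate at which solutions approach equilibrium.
Eigenvalues: λₙ = 2.216n²π²/1.2478² - 11.3.
First three modes:
  n=1: λ₁ = 2.216π²/1.2478² - 11.3 ≈ 2.747
  n=2: λ₂ = 8.864π²/1.2478² - 11.3 ≈ 44.887
  n=3: λ₃ = 19.944π²/1.2478² - 11.3 ≈ 115.122
Since 2.216π²/1.2478² ≈ 14.047 > 11.3, all λₙ > 0.
The n=1 mode decays slowest → dominates as t → ∞.
Asymptotic: φ ~ c₁ sin(πx/1.2478) e^{-λ₁t} with decay rate λ₁ ≈ 2.747.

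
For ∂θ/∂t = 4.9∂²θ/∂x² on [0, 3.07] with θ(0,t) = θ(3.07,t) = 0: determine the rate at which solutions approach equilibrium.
Eigenvalues: λₙ = 4.9n²π²/3.07².
First three modes:
  n=1: λ₁ = 4.9π²/3.07² ≈ 5.131
  n=2: λ₂ = 19.6π²/3.07² ≈ 20.525 (4× faster decay)
  n=3: λ₃ = 44.1π²/3.07² ≈ 46.181 (9× faster decay)
As t → ∞, higher modes decay exponentially faster. The n=1 mode dominates: θ ~ c₁ sin(πx/3.07) e^{-λ₁t}.
Decay rate: λ₁ = 4.9π²/3.07² ≈ 5.131.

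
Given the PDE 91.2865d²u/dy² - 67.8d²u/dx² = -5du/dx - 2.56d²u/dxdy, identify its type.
Rewriting in standard form: -67.8d²u/dx² + 2.56d²u/dxdy + 91.2865d²u/dy² + 5du/dx = 0. The second-order coefficients are A = -67.8, B = 2.56, C = 91.2865. Since B² - 4AC = 24763.4524 > 0, this is a hyperbolic PDE.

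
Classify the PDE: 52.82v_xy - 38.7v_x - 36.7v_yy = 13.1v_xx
Rewriting in standard form: -13.1v_xx + 52.82v_xy - 36.7v_yy - 38.7v_x = 0. A = -13.1, B = 52.82, C = -36.7. Discriminant B² - 4AC = 866.8724. Since 866.8724 > 0, hyperbolic.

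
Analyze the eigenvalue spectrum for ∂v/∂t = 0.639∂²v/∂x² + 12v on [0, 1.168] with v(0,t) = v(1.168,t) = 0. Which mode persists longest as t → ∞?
Eigenvalues: λₙ = 0.639n²π²/1.168² - 12.
First three modes:
  n=1: λ₁ = 0.639π²/1.168² - 12 ≈ -7.377
  n=2: λ₂ = 2.556π²/1.168² - 12 ≈ 6.492
  n=3: λ₃ = 5.751π²/1.168² - 12 ≈ 29.606
Since 0.639π²/1.168² ≈ 4.623 < 12, λ₁ < 0.
The n=1 mode grows fastest (−λₙ is largest for n=1) → dominates.
Asymptotic: v ~ c₁ sin(πx/1.168) e^{7.377t} (exponential growth at rate −λ₁ ≈ 7.377).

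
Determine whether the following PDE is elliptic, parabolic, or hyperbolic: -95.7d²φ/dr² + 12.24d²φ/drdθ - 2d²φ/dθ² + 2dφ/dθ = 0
Coefficients: A = -95.7, B = 12.24, C = -2. B² - 4AC = -615.7824, which is negative, so the equation is elliptic.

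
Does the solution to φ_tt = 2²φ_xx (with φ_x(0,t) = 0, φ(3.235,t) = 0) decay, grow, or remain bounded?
φ oscillates (no decay). Energy is conserved; the solution oscillates indefinitely as standing waves.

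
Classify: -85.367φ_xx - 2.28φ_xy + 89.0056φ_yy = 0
Hyperbolic (discriminant = 30397.7626208).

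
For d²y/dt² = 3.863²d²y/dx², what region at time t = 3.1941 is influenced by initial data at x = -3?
Domain of influence: [-15.3388083, 9.3388083]. Data at x = -3 spreads outward at speed 3.863.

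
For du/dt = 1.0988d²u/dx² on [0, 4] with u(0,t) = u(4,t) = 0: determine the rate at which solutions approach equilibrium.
Eigenvalues: λₙ = 1.0988n²π²/4².
First three modes:
  n=1: λ₁ = 1.0988π²/4² ≈ 0.678
  n=2: λ₂ = 4.3952π²/4² ≈ 2.711 (4× faster decay)
  n=3: λ₃ = 9.8892π²/4² ≈ 6.1 (9× faster decay)
As t → ∞, higher modes decay exponentially faster. The n=1 mode dominates: u ~ c₁ sin(πx/4) e^{-λ₁t}.
Decay rate: λ₁ = 1.0988π²/4² ≈ 0.678.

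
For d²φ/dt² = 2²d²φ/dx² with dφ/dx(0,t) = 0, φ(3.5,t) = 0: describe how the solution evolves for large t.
φ oscillates (no decay). Energy is conserved; the solution oscillates indefinitely as standing waves.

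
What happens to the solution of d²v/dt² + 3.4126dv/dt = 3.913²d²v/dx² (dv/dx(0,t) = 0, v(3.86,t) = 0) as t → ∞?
v → 0. Damping (γ=3.4126) dissipates energy; oscillations decay exponentially.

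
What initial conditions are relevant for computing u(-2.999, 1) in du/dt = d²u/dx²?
The entire real line. The heat equation has infinite propagation speed: any initial disturbance instantly affects all points (though exponentially small far away).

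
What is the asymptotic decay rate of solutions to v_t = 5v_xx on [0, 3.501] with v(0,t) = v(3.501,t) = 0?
Eigenvalues: λₙ = 5n²π²/3.501².
First three modes:
  n=1: λ₁ = 5π²/3.501² ≈ 4.026
  n=2: λ₂ = 20π²/3.501² ≈ 16.104 (4× faster decay)
  n=3: λ₃ = 45π²/3.501² ≈ 36.235 (9× faster decay)
As t → ∞, higher modes decay exponentially faster. The n=1 mode dominates: v ~ c₁ sin(πx/3.501) e^{-λ₁t}.
Decay rate: λ₁ = 5π²/3.501² ≈ 4.026.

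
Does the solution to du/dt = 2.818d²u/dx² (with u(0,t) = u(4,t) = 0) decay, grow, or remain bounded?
u → 0. Heat diffuses out through both boundaries.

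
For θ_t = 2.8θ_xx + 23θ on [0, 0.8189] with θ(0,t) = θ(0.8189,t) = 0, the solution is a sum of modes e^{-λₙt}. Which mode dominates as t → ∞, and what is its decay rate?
Eigenvalues: λₙ = 2.8n²π²/0.8189² - 23.
First three modes:
  n=1: λ₁ = 2.8π²/0.8189² - 23 ≈ 18.209
  n=2: λ₂ = 11.2π²/0.8189² - 23 ≈ 141.838
  n=3: λ₃ = 25.2π²/0.8189² - 23 ≈ 347.884
Since 2.8π²/0.8189² ≈ 41.209 > 23, all λₙ > 0.
The n=1 mode decays slowest → dominates as t → ∞.
Asymptotic: θ ~ c₁ sin(πx/0.8189) e^{-λ₁t} with decay rate λ₁ ≈ 18.209.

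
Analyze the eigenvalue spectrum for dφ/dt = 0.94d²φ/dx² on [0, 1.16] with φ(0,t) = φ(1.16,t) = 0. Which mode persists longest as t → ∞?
Eigenvalues: λₙ = 0.94n²π²/1.16².
First three modes:
  n=1: λ₁ = 0.94π²/1.16² ≈ 6.895
  n=2: λ₂ = 3.76π²/1.16² ≈ 27.579 (4× faster decay)
  n=3: λ₃ = 8.46π²/1.16² ≈ 62.052 (9× faster decay)
As t → ∞, higher modes decay exponentially faster. The n=1 mode dominates: φ ~ c₁ sin(πx/1.16) e^{-λ₁t}.
Decay rate: λ₁ = 0.94π²/1.16² ≈ 6.895.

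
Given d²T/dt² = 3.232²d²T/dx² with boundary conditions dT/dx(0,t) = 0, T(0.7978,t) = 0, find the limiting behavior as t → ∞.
T oscillates (no decay). Energy is conserved; the solution oscillates indefinitely as standing waves.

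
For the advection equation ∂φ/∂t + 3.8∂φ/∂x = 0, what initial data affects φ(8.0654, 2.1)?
A single point: x = 0.0854. The characteristic through (8.0654, 2.1) is x - 3.8t = const, so x = 8.0654 - 3.8·2.1 = 0.0854.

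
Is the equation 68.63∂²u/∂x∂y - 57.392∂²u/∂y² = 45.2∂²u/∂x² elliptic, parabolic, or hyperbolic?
Rewriting in standard form: -45.2∂²u/∂x² + 68.63∂²u/∂x∂y - 57.392∂²u/∂y² = 0. Computing B² - 4AC with A = -45.2, B = 68.63, C = -57.392: discriminant = -5666.3967 (negative). Answer: elliptic.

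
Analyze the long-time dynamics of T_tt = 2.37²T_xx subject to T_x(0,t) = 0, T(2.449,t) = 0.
Long-time behavior: T oscillates (no decay). Energy is conserved; the solution oscillates indefinitely as standing waves.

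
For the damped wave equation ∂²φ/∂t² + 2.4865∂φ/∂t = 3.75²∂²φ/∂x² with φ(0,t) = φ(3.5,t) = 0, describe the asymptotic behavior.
φ → 0. Damping (γ=2.4865) dissipates energy; oscillations decay exponentially.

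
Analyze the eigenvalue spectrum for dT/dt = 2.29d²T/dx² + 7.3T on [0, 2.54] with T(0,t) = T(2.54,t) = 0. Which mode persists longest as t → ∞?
Eigenvalues: λₙ = 2.29n²π²/2.54² - 7.3.
First three modes:
  n=1: λ₁ = 2.29π²/2.54² - 7.3 ≈ -3.797
  n=2: λ₂ = 9.16π²/2.54² - 7.3 ≈ 6.713
  n=3: λ₃ = 20.61π²/2.54² - 7.3 ≈ 24.229
Since 2.29π²/2.54² ≈ 3.503 < 7.3, λ₁ < 0.
The n=1 mode grows fastest (−λₙ is largest for n=1) → dominates.
Asymptotic: T ~ c₁ sin(πx/2.54) e^{3.797t} (exponential growth at rate −λ₁ ≈ 3.797).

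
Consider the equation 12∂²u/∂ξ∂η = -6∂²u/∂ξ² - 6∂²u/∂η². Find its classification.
Rewriting in standard form: 6∂²u/∂ξ² + 12∂²u/∂ξ∂η + 6∂²u/∂η² = 0. Parabolic. (A = 6, B = 12, C = 6 gives B² - 4AC = 0.)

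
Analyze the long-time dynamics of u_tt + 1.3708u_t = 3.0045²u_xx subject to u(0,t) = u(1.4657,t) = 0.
Long-time behavior: u → 0. Damping (γ=1.3708) dissipates energy; oscillations decay exponentially.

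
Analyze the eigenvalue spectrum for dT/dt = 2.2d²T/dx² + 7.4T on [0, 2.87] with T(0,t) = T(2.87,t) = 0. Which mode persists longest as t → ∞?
Eigenvalues: λₙ = 2.2n²π²/2.87² - 7.4.
First three modes:
  n=1: λ₁ = 2.2π²/2.87² - 7.4 ≈ -4.764
  n=2: λ₂ = 8.8π²/2.87² - 7.4 ≈ 3.144
  n=3: λ₃ = 19.8π²/2.87² - 7.4 ≈ 16.325
Since 2.2π²/2.87² ≈ 2.636 < 7.4, λ₁ < 0.
The n=1 mode grows fastest (−λₙ is largest for n=1) → dominates.
Asymptotic: T ~ c₁ sin(πx/2.87) e^{4.764t} (exponential growth at rate −λ₁ ≈ 4.764).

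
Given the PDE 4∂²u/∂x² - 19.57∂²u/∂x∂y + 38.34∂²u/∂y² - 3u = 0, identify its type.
The second-order coefficients are A = 4, B = -19.57, C = 38.34. Since B² - 4AC = -230.4551 < 0, this is an elliptic PDE.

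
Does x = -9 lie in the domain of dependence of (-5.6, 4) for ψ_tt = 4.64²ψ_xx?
Yes. The domain of dependence is [-24.16, 12.96], and -9 ∈ [-24.16, 12.96].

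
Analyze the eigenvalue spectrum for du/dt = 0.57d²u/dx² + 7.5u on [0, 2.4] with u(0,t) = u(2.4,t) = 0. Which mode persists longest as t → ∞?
Eigenvalues: λₙ = 0.57n²π²/2.4² - 7.5.
First three modes:
  n=1: λ₁ = 0.57π²/2.4² - 7.5 ≈ -6.523
  n=2: λ₂ = 2.28π²/2.4² - 7.5 ≈ -3.593
  n=3: λ₃ = 5.13π²/2.4² - 7.5 ≈ 1.29
Since 0.57π²/2.4² ≈ 0.977 < 7.5, λ₁ < 0.
The n=1 mode grows fastest (−λₙ is largest for n=1) → dominates.
Asymptotic: u ~ c₁ sin(πx/2.4) e^{6.523t} (exponential growth at rate −λ₁ ≈ 6.523).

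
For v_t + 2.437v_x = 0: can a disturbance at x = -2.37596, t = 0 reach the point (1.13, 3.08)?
No. Only data at x = -6.37596 affects (1.13, 3.08). Advection has one-way propagation along characteristics.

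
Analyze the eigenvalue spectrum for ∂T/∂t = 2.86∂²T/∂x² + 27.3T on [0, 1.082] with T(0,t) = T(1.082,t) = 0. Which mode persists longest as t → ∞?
Eigenvalues: λₙ = 2.86n²π²/1.082² - 27.3.
First three modes:
  n=1: λ₁ = 2.86π²/1.082² - 27.3 ≈ -3.189
  n=2: λ₂ = 11.44π²/1.082² - 27.3 ≈ 69.143
  n=3: λ₃ = 25.74π²/1.082² - 27.3 ≈ 189.697
Since 2.86π²/1.082² ≈ 24.111 < 27.3, λ₁ < 0.
The n=1 mode grows fastest (−λₙ is largest for n=1) → dominates.
Asymptotic: T ~ c₁ sin(πx/1.082) e^{3.189t} (exponential growth at rate −λ₁ ≈ 3.189).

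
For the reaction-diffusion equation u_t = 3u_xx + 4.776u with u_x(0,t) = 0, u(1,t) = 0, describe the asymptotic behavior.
u → 0. Diffusion dominates reaction (r=4.776 < κπ²/(4L²)≈7.4); solution decays.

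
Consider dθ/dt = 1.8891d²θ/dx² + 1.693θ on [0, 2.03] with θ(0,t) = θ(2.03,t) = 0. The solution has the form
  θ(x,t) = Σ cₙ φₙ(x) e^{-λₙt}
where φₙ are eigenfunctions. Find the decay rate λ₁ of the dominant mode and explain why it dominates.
Eigenvalues: λₙ = 1.8891n²π²/2.03² - 1.693.
First three modes:
  n=1: λ₁ = 1.8891π²/2.03² - 1.693 ≈ 2.831
  n=2: λ₂ = 7.5564π²/2.03² - 1.693 ≈ 16.405
  n=3: λ₃ = 17.0019π²/2.03² - 1.693 ≈ 39.027
Since 1.8891π²/2.03² ≈ 4.524 > 1.693, all λₙ > 0.
The n=1 mode decays slowest → dominates as t → ∞.
Asymptotic: θ ~ c₁ sin(πx/2.03) e^{-λ₁t} with decay rate λ₁ ≈ 2.831.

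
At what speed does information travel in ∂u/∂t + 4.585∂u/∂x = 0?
Speed = 4.585. Information travels along x - 4.585t = const (rightward).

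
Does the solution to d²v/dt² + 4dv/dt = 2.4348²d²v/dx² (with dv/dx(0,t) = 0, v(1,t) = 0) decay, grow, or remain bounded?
v → 0. Damping (γ=4) dissipates energy; oscillations decay exponentially.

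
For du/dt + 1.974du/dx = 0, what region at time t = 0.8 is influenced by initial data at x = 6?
At x = 7.5792. The characteristic carries data from (6, 0) to (7.5792, 0.8).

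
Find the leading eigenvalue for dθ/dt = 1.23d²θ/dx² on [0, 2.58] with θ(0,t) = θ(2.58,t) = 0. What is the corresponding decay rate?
Eigenvalues: λₙ = 1.23n²π²/2.58².
First three modes:
  n=1: λ₁ = 1.23π²/2.58² ≈ 1.824
  n=2: λ₂ = 4.92π²/2.58² ≈ 7.295 (4× faster decay)
  n=3: λ₃ = 11.07π²/2.58² ≈ 16.414 (9× faster decay)
As t → ∞, higher modes decay exponentially faster. The n=1 mode dominates: θ ~ c₁ sin(πx/2.58) e^{-λ₁t}.
Decay rate: λ₁ = 1.23π²/2.58² ≈ 1.824.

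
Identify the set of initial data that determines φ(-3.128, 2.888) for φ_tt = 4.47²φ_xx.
Domain of dependence: [-16.03736, 9.78136]. Signals travel at speed 4.47, so data within |x - -3.128| ≤ 4.47·2.888 = 12.90936 can reach the point.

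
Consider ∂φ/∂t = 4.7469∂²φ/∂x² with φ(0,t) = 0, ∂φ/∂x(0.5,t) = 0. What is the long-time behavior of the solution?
As t → ∞, φ → 0. Heat escapes through the Dirichlet boundary.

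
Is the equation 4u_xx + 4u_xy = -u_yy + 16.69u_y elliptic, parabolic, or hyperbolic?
Rewriting in standard form: 4u_xx + 4u_xy + u_yy - 16.69u_y = 0. Computing B² - 4AC with A = 4, B = 4, C = 1: discriminant = 0 (zero). Answer: parabolic.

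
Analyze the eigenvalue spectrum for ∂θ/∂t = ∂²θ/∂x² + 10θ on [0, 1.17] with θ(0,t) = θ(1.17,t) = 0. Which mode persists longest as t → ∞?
Eigenvalues: λₙ = n²π²/1.17² - 10.
First three modes:
  n=1: λ₁ = π²/1.17² - 10 ≈ -2.79
  n=2: λ₂ = 4π²/1.17² - 10 ≈ 18.84
  n=3: λ₃ = 9π²/1.17² - 10 ≈ 54.889
Since π²/1.17² ≈ 7.21 < 10, λ₁ < 0.
The n=1 mode grows fastest (−λₙ is largest for n=1) → dominates.
Asymptotic: θ ~ c₁ sin(πx/1.17) e^{2.79t} (exponential growth at rate −λ₁ ≈ 2.79).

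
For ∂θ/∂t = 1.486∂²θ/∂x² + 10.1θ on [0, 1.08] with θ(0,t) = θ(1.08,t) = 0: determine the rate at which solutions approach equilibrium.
Eigenvalues: λₙ = 1.486n²π²/1.08² - 10.1.
First three modes:
  n=1: λ₁ = 1.486π²/1.08² - 10.1 ≈ 2.474
  n=2: λ₂ = 5.944π²/1.08² - 10.1 ≈ 40.196
  n=3: λ₃ = 13.374π²/1.08² - 10.1 ≈ 103.065
Since 1.486π²/1.08² ≈ 12.574 > 10.1, all λₙ > 0.
The n=1 mode decays slowest → dominates as t → ∞.
Asymptotic: θ ~ c₁ sin(πx/1.08) e^{-λ₁t} with decay rate λ₁ ≈ 2.474.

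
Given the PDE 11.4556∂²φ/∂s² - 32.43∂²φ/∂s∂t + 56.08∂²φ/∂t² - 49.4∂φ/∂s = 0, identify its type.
The second-order coefficients are A = 11.4556, B = -32.43, C = 56.08. Since B² - 4AC = -1518.015292 < 0, this is an elliptic PDE.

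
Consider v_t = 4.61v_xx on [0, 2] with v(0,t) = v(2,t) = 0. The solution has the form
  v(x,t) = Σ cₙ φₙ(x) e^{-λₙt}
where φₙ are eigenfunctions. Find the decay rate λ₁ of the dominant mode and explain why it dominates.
Eigenvalues: λₙ = 4.61n²π²/2².
First three modes:
  n=1: λ₁ = 4.61π²/2² ≈ 11.375
  n=2: λ₂ = 18.44π²/2² ≈ 45.499 (4× faster decay)
  n=3: λ₃ = 41.49π²/2² ≈ 102.372 (9× faster decay)
As t → ∞, higher modes decay exponentially faster. The n=1 mode dominates: v ~ c₁ sin(πx/2) e^{-λ₁t}.
Decay rate: λ₁ = 4.61π²/2² ≈ 11.375.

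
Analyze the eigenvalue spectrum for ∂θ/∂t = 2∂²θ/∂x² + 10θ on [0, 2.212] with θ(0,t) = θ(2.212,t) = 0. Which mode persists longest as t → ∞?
Eigenvalues: λₙ = 2n²π²/2.212² - 10.
First three modes:
  n=1: λ₁ = 2π²/2.212² - 10 ≈ -5.966
  n=2: λ₂ = 8π²/2.212² - 10 ≈ 6.137
  n=3: λ₃ = 18π²/2.212² - 10 ≈ 26.308
Since 2π²/2.212² ≈ 4.034 < 10, λ₁ < 0.
The n=1 mode grows fastest (−λₙ is largest for n=1) → dominates.
Asymptotic: θ ~ c₁ sin(πx/2.212) e^{5.966t} (exponential growth at rate −λ₁ ≈ 5.966).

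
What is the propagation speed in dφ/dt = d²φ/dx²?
Infinite. The heat equation is parabolic, not hyperbolic, so disturbances propagate instantly.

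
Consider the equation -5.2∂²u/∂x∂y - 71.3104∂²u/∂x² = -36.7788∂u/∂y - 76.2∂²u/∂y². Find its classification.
Rewriting in standard form: -71.3104∂²u/∂x² - 5.2∂²u/∂x∂y + 76.2∂²u/∂y² + 36.7788∂u/∂y = 0. Hyperbolic. (A = -71.3104, B = -5.2, C = 76.2 gives B² - 4AC = 21762.44992.)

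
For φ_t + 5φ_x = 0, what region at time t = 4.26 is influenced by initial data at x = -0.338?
At x = 20.962. The characteristic carries data from (-0.338, 0) to (20.962, 4.26).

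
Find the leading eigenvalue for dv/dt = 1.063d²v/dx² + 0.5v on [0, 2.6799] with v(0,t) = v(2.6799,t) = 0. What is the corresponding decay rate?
Eigenvalues: λₙ = 1.063n²π²/2.6799² - 0.5.
First three modes:
  n=1: λ₁ = 1.063π²/2.6799² - 0.5 ≈ 0.961
  n=2: λ₂ = 4.252π²/2.6799² - 0.5 ≈ 5.343
  n=3: λ₃ = 9.567π²/2.6799² - 0.5 ≈ 12.647
Since 1.063π²/2.6799² ≈ 1.461 > 0.5, all λₙ > 0.
The n=1 mode decays slowest → dominates as t → ∞.
Asymptotic: v ~ c₁ sin(πx/2.6799) e^{-λ₁t} with decay rate λ₁ ≈ 0.961.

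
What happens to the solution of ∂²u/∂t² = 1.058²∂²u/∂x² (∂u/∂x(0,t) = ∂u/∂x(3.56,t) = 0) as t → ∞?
u oscillates about a mean that drifts linearly in t (generically unbounded; no decay). There is no damping, so the nonconstant modes persist as standing waves (energy conserved, no decay). But with Neumann conditions at both ends the constant mode has eigenvalue 0: the spatial mean M(t) of u satisfies M'' = 0, so M(t) = M(0) + M'(0)·t. Unless the initial velocity has zero mean (∫u_t(x,0)dx = 0), the solution grows linearly in t (unbounded, though not exponentially); if it does have zero mean, the solution stays bounded and simply oscillates.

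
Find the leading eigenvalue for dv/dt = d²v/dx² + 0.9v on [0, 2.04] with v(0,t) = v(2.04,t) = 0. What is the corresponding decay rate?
Eigenvalues: λₙ = n²π²/2.04² - 0.9.
First three modes:
  n=1: λ₁ = π²/2.04² - 0.9 ≈ 1.472
  n=2: λ₂ = 4π²/2.04² - 0.9 ≈ 8.586
  n=3: λ₃ = 9π²/2.04² - 0.9 ≈ 20.444
Since π²/2.04² ≈ 2.372 > 0.9, all λₙ > 0.
The n=1 mode decays slowest → dominates as t → ∞.
Asymptotic: v ~ c₁ sin(πx/2.04) e^{-λ₁t} with decay rate λ₁ ≈ 1.472.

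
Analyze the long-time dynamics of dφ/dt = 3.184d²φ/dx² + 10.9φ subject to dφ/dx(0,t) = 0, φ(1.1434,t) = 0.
Long-time behavior: φ grows unboundedly. Reaction dominates diffusion (r=10.9 > κπ²/(4L²)≈6.01); solution grows exponentially.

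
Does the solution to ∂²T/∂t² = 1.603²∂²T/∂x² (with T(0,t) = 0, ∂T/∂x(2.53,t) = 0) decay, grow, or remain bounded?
T oscillates (no decay). Energy is conserved; the solution oscillates indefinitely as standing waves.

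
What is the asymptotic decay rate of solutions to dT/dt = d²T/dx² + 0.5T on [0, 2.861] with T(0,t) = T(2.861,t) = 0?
Eigenvalues: λₙ = n²π²/2.861² - 0.5.
First three modes:
  n=1: λ₁ = π²/2.861² - 0.5 ≈ 0.706
  n=2: λ₂ = 4π²/2.861² - 0.5 ≈ 4.323
  n=3: λ₃ = 9π²/2.861² - 0.5 ≈ 10.352
Since π²/2.861² ≈ 1.206 > 0.5, all λₙ > 0.
The n=1 mode decays slowest → dominates as t → ∞.
Asymptotic: T ~ c₁ sin(πx/2.861) e^{-λ₁t} with decay rate λ₁ ≈ 0.706.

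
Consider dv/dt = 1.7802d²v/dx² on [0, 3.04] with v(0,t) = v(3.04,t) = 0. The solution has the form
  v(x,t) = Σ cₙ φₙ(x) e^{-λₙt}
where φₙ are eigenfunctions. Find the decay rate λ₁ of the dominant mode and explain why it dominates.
Eigenvalues: λₙ = 1.7802n²π²/3.04².
First three modes:
  n=1: λ₁ = 1.7802π²/3.04² ≈ 1.901
  n=2: λ₂ = 7.1208π²/3.04² ≈ 7.605 (4× faster decay)
  n=3: λ₃ = 16.0218π²/3.04² ≈ 17.111 (9× faster decay)
As t → ∞, higher modes decay exponentially faster. The n=1 mode dominates: v ~ c₁ sin(πx/3.04) e^{-λ₁t}.
Decay rate: λ₁ = 1.7802π²/3.04² ≈ 1.901.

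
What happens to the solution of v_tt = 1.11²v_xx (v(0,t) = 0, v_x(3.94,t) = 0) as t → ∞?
v oscillates (no decay). Energy is conserved; the solution oscillates indefinitely as standing waves.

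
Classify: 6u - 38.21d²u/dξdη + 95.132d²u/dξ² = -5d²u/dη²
Rewriting in standard form: 95.132d²u/dξ² - 38.21d²u/dξdη + 5d²u/dη² + 6u = 0. Elliptic (discriminant = -442.6359).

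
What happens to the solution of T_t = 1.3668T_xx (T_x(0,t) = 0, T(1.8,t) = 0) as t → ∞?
T → 0. Heat escapes through the Dirichlet boundary.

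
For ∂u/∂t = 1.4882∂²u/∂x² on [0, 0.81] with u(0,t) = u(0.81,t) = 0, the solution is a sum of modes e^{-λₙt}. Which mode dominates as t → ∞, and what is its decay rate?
Eigenvalues: λₙ = 1.4882n²π²/0.81².
First three modes:
  n=1: λ₁ = 1.4882π²/0.81² ≈ 22.387
  n=2: λ₂ = 5.9528π²/0.81² ≈ 89.547 (4× faster decay)
  n=3: λ₃ = 13.3938π²/0.81² ≈ 201.481 (9× faster decay)
As t → ∞, higher modes decay exponentially faster. The n=1 mode dominates: u ~ c₁ sin(πx/0.81) e^{-λ₁t}.
Decay rate: λ₁ = 1.4882π²/0.81² ≈ 22.387.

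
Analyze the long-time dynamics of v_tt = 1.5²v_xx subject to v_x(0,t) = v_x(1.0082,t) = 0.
Long-time behavior: v oscillates about a mean that drifts linearly in t (generically unbounded; no decay). There is no damping, so the nonconstant modes persist as standing waves (energy conserved, no decay). But with Neumann conditions at both ends the constant mode has eigenvalue 0: the spatial mean M(t) of v satisfies M'' = 0, so M(t) = M(0) + M'(0)·t. Unless the initial velocity has zero mean (∫v_t(x,0)dx = 0), the solution grows linearly in t (unbounded, though not exponentially); if it does have zero mean, the solution stays bounded and simply oscillates.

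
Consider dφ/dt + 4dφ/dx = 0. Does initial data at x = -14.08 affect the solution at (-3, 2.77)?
Yes. The characteristic through (-3, 2.77) passes through x = -14.08.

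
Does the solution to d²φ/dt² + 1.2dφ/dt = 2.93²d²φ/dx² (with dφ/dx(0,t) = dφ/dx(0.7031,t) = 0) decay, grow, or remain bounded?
φ → constant (steady state). Damping (γ=1.2) dissipates the nonconstant modes; with Neumann BCs the spatial average obeys M''+γM'=0 and tends to a finite limit.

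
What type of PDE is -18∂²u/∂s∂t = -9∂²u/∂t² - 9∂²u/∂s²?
Rewriting in standard form: 9∂²u/∂s² - 18∂²u/∂s∂t + 9∂²u/∂t² = 0. With A = 9, B = -18, C = 9, the discriminant is 0. This is a parabolic PDE.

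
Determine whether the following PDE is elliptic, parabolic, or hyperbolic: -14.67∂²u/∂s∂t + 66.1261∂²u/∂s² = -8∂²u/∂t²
Rewriting in standard form: 66.1261∂²u/∂s² - 14.67∂²u/∂s∂t + 8∂²u/∂t² = 0. Coefficients: A = 66.1261, B = -14.67, C = 8. B² - 4AC = -1900.8263, which is negative, so the equation is elliptic.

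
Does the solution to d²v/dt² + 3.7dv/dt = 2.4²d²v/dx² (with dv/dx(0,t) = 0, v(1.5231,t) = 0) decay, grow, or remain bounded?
v → 0. Damping (γ=3.7) dissipates energy; oscillations decay exponentially.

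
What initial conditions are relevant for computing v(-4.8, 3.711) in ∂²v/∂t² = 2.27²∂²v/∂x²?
Domain of dependence: [-13.22397, 3.62397]. Signals travel at speed 2.27, so data within |x - -4.8| ≤ 2.27·3.711 = 8.42397 can reach the point.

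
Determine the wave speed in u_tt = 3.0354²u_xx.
Speed = 3.0354. Information travels along characteristics x = x₀ ± 3.0354t.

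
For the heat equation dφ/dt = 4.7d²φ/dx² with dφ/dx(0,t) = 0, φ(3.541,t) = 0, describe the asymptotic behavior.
φ → 0. Heat escapes through the Dirichlet boundary.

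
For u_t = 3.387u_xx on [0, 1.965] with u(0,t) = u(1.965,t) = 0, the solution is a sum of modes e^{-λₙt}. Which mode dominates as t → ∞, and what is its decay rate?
Eigenvalues: λₙ = 3.387n²π²/1.965².
First three modes:
  n=1: λ₁ = 3.387π²/1.965² ≈ 8.657
  n=2: λ₂ = 13.548π²/1.965² ≈ 34.63 (4× faster decay)
  n=3: λ₃ = 30.483π²/1.965² ≈ 77.917 (9× faster decay)
As t → ∞, higher modes decay exponentially faster. The n=1 mode dominates: u ~ c₁ sin(πx/1.965) e^{-λ₁t}.
Decay rate: λ₁ = 3.387π²/1.965² ≈ 8.657.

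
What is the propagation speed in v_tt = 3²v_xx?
Speed = 3. Information travels along characteristics x = x₀ ± 3t.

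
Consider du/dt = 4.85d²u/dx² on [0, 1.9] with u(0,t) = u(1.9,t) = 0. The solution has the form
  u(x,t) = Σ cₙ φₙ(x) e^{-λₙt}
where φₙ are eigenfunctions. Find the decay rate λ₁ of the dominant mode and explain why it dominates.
Eigenvalues: λₙ = 4.85n²π²/1.9².
First three modes:
  n=1: λ₁ = 4.85π²/1.9² ≈ 13.26
  n=2: λ₂ = 19.4π²/1.9² ≈ 53.039 (4× faster decay)
  n=3: λ₃ = 43.65π²/1.9² ≈ 119.337 (9× faster decay)
As t → ∞, higher modes decay exponentially faster. The n=1 mode dominates: u ~ c₁ sin(πx/1.9) e^{-λ₁t}.
Decay rate: λ₁ = 4.85π²/1.9² ≈ 13.26.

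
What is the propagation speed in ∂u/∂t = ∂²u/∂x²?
Infinite. The heat equation is parabolic, not hyperbolic, so disturbances propagate instantly.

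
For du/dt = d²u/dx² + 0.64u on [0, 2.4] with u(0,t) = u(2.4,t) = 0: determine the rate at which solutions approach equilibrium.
Eigenvalues: λₙ = n²π²/2.4² - 0.64.
First three modes:
  n=1: λ₁ = π²/2.4² - 0.64 ≈ 1.073
  n=2: λ₂ = 4π²/2.4² - 0.64 ≈ 6.214
  n=3: λ₃ = 9π²/2.4² - 0.64 ≈ 14.781
Since π²/2.4² ≈ 1.713 > 0.64, all λₙ > 0.
The n=1 mode decays slowest → dominates as t → ∞.
Asymptotic: u ~ c₁ sin(πx/2.4) e^{-λ₁t} with decay rate λ₁ ≈ 1.073.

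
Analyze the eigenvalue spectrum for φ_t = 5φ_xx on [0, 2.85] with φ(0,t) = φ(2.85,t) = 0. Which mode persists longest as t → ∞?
Eigenvalues: λₙ = 5n²π²/2.85².
First three modes:
  n=1: λ₁ = 5π²/2.85² ≈ 6.075
  n=2: λ₂ = 20π²/2.85² ≈ 24.302 (4× faster decay)
  n=3: λ₃ = 45π²/2.85² ≈ 54.679 (9× faster decay)
As t → ∞, higher modes decay exponentially faster. The n=1 mode dominates: φ ~ c₁ sin(πx/2.85) e^{-λ₁t}.
Decay rate: λ₁ = 5π²/2.85² ≈ 6.075.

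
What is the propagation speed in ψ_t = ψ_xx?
Infinite. The heat equation is parabolic, not hyperbolic, so disturbances propagate instantly.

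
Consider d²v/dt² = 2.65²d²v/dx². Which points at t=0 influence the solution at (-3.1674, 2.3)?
Domain of dependence: [-9.2624, 2.9276]. Signals travel at speed 2.65, so data within |x - -3.1674| ≤ 2.65·2.3 = 6.095 can reach the point.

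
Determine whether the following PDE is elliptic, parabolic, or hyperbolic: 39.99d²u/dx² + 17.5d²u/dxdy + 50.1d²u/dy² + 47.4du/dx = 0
Coefficients: A = 39.99, B = 17.5, C = 50.1. B² - 4AC = -7707.746, which is negative, so the equation is elliptic.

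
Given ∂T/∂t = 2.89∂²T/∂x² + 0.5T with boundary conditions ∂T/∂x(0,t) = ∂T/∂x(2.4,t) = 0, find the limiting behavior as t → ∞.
T grows unboundedly. With Neumann BCs the constant mode has diffusion eigenvalue 0, so any r > 0 makes it grow like e^(0.5t); solution grows exponentially.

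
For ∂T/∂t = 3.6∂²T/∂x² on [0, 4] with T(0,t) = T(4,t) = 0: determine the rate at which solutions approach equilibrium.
Eigenvalues: λₙ = 3.6n²π²/4².
First three modes:
  n=1: λ₁ = 3.6π²/4² ≈ 2.221
  n=2: λ₂ = 14.4π²/4² ≈ 8.883 (4× faster decay)
  n=3: λ₃ = 32.4π²/4² ≈ 19.986 (9× faster decay)
As t → ∞, higher modes decay exponentially faster. The n=1 mode dominates: T ~ c₁ sin(πx/4) e^{-λ₁t}.
Decay rate: λ₁ = 3.6π²/4² ≈ 2.221.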